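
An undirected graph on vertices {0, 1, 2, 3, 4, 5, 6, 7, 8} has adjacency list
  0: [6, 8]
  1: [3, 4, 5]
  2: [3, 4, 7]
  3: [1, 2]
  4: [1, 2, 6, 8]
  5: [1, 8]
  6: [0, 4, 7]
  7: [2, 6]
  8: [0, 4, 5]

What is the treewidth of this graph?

3

A width-3 tree decomposition is:
Bags: B1 = {0, 6, 7, 8}  B2 = {4, 6, 7, 8}  B3 = {2, 4, 7, 8}  B4 = {2, 4, 5, 8}  B5 = {1, 2, 4, 5}  B6 = {1, 2, 3, 5}
Tree: B1–B2, B2–B3, B3–B4, B4–B5, B5–B6
Each bag holds 4 vertices, so the decomposition has width 3, which upper-bounds the treewidth. For the lower bound: the 4 vertex sets {0,6,7}, {8}, {4}, {1,2,3,5} are disjoint, each induces a connected subgraph, and every pair is joined by at least one edge of G. Contracting each set to a single vertex therefore yields K_{4} as a minor, and since treewidth is minor-monotone, tw(G) ≥ tw(K_{4}) = 3. Combining the bounds, tw(G) = 3.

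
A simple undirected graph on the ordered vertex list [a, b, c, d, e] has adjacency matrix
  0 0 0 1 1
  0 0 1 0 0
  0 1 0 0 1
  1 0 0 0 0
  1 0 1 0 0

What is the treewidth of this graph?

A width-1 tree decomposition is:
Bags: B1 = {c, e}  B2 = {a, e}  B3 = {b, c}  B4 = {a, d}
Tree: B1–B2, B1–B3, B2–B4
The largest bag has 2 vertices, giving width 1; this decomposition certifies tw(G) ≤ 1. G has an edge, so its treewidth is at least 1. Hence tw(G) = 1 exactly.

1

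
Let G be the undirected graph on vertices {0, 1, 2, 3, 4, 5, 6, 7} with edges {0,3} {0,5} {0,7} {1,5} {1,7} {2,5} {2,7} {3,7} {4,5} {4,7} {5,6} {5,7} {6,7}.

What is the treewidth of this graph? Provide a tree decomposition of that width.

Each bag holds 3 vertices, so the decomposition has width 2, which upper-bounds the treewidth. Conversely, {0, 3, 7} is a clique of size 3, and the vertices of any clique must share a bag in every tree decomposition; so some bag has ≥ 3 vertices and tw(G) ≥ 2. Therefore the treewidth is 2.

Treewidth 2.
One optimal decomposition is:
Bags: B1 = {0, 5, 7}  B2 = {4, 5, 7}  B3 = {5, 6, 7}  B4 = {1, 5, 7}  B5 = {2, 5, 7}  B6 = {0, 3, 7}
Tree: B1–B2, B2–B3, B2–B4, B4–B5, B1–B6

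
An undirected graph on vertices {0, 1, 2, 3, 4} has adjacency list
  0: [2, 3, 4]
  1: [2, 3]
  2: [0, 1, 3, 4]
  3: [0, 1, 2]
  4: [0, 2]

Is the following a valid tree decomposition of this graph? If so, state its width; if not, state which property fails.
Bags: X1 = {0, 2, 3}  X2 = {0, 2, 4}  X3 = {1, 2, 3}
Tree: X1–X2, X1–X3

Checking the three conditions: (i) the bags cover all of {0, 1, 2, 3, 4}; (ii) for each edge, some bag contains both endpoints; (iii) the bags containing any fixed vertex form a subtree. All hold, so the decomposition is valid with width 3 − 1 = 2.

Yes; width 2.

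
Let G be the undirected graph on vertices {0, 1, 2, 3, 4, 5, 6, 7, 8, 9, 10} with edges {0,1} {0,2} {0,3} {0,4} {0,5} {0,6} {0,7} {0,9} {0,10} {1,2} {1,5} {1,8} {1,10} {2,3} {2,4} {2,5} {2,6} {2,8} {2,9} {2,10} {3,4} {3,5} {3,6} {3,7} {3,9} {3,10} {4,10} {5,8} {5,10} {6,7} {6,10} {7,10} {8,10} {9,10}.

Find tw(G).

A width-4 tree decomposition is:
Bags: B1 = {0, 2, 3, 5, 10}  B2 = {0, 2, 3, 6, 10}  B3 = {0, 1, 2, 5, 10}  B4 = {0, 2, 3, 4, 10}  B5 = {0, 3, 6, 7, 10}  B6 = {0, 2, 3, 9, 10}  B7 = {1, 2, 5, 8, 10}
Tree: B1–B2, B1–B3, B1–B4, B2–B5, B1–B6, B3–B7
Each bag holds 5 vertices, so the decomposition has width 4, which upper-bounds the treewidth. For the lower bound, the 5 vertices {0, 1, 2, 5, 10} are pairwise adjacent, and any tree decomposition puts a clique entirely inside one bag — forcing width ≥ 4. Hence tw(G) = 4 exactly.

4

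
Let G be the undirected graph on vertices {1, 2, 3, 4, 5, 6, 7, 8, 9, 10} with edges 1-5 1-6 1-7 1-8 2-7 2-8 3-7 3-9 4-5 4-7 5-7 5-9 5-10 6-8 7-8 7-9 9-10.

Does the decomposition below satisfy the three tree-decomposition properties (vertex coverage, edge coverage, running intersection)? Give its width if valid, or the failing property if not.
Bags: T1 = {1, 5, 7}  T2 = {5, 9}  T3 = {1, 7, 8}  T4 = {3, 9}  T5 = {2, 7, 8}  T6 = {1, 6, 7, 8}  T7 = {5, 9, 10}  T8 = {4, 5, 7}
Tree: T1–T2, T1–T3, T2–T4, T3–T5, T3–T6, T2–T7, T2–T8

A tree decomposition must satisfy three properties: every vertex lies in some bag; for every edge, both endpoints lie together in some bag; and for every vertex, the bags containing it form a connected subtree. Here edge (7,9) lies in no bag, so the decomposition is invalid.

No — edge (7,9) lies in no bag.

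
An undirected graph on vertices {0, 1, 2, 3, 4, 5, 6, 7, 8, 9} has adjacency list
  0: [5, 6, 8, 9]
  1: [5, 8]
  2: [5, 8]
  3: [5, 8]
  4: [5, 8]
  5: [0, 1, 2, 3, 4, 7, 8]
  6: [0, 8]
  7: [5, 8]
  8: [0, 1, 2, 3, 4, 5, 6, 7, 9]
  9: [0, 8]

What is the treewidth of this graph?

2

A width-2 tree decomposition is:
Bags: B1 = {4, 5, 8}  B2 = {1, 5, 8}  B3 = {5, 7, 8}  B4 = {0, 5, 8}  B5 = {2, 5, 8}  B6 = {0, 8, 9}  B7 = {3, 5, 8}  B8 = {0, 6, 8}
Tree: B1–B2, B2–B3, B1–B4, B2–B5, B4–B6, B3–B7, B6–B8
Each bag holds 3 vertices, so the decomposition has width 2, which upper-bounds the treewidth. For the lower bound, the 3 vertices {0, 8, 9} are pairwise adjacent, and any tree decomposition puts a clique entirely inside one bag — forcing width ≥ 2. The upper and lower bounds meet at 2, so that is the treewidth.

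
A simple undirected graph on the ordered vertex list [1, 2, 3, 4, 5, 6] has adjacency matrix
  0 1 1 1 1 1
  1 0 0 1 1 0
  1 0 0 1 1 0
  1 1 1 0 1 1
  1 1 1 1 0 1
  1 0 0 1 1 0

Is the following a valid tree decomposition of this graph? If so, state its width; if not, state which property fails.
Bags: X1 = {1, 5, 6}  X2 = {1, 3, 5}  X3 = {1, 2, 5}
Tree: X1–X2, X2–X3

A tree decomposition must satisfy three properties: every vertex lies in some bag; for every edge, both endpoints lie together in some bag; and for every vertex, the bags containing it form a connected subtree. Here vertex 4 appears in no bag, so the decomposition is invalid.

No — vertex 4 appears in no bag.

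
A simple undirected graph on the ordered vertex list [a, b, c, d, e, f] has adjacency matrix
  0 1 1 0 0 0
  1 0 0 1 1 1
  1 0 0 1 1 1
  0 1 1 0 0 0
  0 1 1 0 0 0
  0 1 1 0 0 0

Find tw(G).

2

A width-2 tree decomposition is:
Bags: B1 = {a, b, c}  B2 = {b, c, d}  B3 = {b, c, f}  B4 = {b, c, e}
Tree: B1–B2, B2–B3, B3–B4
Each bag holds 3 vertices, so the decomposition has width 2, which upper-bounds the treewidth. The edges c–a–b–d–c form a cycle, so G is not a tree and its treewidth is at least 2. The upper and lower bounds meet at 2, so that is the treewidth.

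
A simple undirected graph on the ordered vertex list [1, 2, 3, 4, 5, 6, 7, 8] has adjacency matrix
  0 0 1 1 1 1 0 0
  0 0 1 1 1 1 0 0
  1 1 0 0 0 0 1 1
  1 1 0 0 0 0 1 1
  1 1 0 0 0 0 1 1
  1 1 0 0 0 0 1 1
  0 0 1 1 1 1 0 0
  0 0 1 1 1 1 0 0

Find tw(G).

A width-4 tree decomposition is:
Bags: B1 = {3, 4, 5, 6, 8}  B2 = {1, 3, 4, 5, 6}  B3 = {2, 3, 4, 5, 6}  B4 = {3, 4, 5, 6, 7}
Tree: B1–B2, B2–B3, B3–B4
Every bag has size at most 5, so the width is 5 − 1 = 4 and tw(G) ≤ 4. For the lower bound: the 5 vertex sets {4,8}, {1,3}, {2,5}, {6}, {7} are disjoint, each induces a connected subgraph, and every pair is joined by at least one edge of G. Contracting each set to a single vertex therefore yields K_{5} as a minor, and since treewidth is minor-monotone, tw(G) ≥ tw(K_{5}) = 4. The upper and lower bounds meet at 4, so that is the treewidth.

4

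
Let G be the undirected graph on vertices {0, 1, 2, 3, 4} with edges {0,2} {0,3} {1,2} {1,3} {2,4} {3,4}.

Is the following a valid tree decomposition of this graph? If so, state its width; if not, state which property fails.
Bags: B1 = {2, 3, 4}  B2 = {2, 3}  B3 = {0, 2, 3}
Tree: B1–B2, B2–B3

No — vertex 1 appears in no bag.

A tree decomposition must satisfy three properties: every vertex lies in some bag; for every edge, both endpoints lie together in some bag; and for every vertex, the bags containing it form a connected subtree. Here vertex 1 appears in no bag, so the decomposition is invalid.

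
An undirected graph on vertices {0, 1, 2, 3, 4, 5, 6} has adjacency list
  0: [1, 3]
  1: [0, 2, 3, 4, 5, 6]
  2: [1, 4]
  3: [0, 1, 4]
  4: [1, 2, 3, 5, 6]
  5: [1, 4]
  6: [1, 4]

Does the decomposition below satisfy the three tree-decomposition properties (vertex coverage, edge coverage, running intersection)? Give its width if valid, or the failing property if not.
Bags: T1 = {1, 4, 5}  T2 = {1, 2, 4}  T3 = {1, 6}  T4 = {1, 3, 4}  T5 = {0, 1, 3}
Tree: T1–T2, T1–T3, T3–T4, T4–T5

A tree decomposition must satisfy three properties: every vertex lies in some bag; for every edge, both endpoints lie together in some bag; and for every vertex, the bags containing it form a connected subtree. Here edge (4,6) lies in no bag, so the decomposition is invalid.

No — edge (4,6) lies in no bag.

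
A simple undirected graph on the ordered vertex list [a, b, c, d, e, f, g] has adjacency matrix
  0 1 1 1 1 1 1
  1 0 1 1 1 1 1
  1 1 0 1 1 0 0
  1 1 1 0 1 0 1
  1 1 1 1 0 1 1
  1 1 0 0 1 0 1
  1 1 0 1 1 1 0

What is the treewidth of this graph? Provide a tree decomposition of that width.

Treewidth 4.
One such decomposition:
Bags: B1 = {a, b, e, f, g}  B2 = {a, b, d, e, g}  B3 = {a, b, c, d, e}
Tree: B1–B2, B2–B3

Each bag holds 5 vertices, so the decomposition has width 4, which upper-bounds the treewidth. On the other hand G contains the 5-clique {a, b, d, e, g}. A clique must lie in a single bag of any decomposition, so no decomposition can have width below 4. Combining the bounds, tw(G) = 4.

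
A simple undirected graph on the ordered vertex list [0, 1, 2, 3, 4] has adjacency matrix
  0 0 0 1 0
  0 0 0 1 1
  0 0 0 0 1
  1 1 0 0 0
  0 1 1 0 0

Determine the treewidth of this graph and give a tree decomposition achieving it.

Each bag holds 2 vertices, so the decomposition has width 1, which upper-bounds the treewidth. Any graph with an edge has treewidth ≥ 1, and G has the edge 2–4. The upper and lower bounds meet at 1, so that is the treewidth.

Treewidth 1.
Bags: B1 = {2, 4}  B2 = {1, 4}  B3 = {1, 3}  B4 = {0, 3}
Tree: B1–B2, B2–B3, B3–B4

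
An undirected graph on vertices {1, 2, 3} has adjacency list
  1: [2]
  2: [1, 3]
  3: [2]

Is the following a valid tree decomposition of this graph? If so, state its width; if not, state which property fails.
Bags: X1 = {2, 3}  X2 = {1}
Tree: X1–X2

A tree decomposition must satisfy three properties: every vertex lies in some bag; for every edge, both endpoints lie together in some bag; and for every vertex, the bags containing it form a connected subtree. Here edge (2,1) lies in no bag, so the decomposition is invalid.

No — edge (2,1) lies in no bag.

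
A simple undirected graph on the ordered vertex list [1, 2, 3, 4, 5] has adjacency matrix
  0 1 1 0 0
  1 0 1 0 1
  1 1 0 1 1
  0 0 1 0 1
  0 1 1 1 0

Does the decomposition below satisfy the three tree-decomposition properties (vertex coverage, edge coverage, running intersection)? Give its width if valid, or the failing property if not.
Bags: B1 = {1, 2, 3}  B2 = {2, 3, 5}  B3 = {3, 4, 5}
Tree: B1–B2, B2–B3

Yes; width 2.

Checking the three conditions: (i) the bags cover all of {1, 2, 3, 4, 5}; (ii) for each edge, some bag contains both endpoints; (iii) the bags containing any fixed vertex form a subtree. All hold, so the decomposition is valid with width 3 − 1 = 2.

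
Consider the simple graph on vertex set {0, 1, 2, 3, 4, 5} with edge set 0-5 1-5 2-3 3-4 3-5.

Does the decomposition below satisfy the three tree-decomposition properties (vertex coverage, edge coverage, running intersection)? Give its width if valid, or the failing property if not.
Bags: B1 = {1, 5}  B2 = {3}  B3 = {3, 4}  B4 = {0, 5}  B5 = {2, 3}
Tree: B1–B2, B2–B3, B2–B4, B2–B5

No — edge (5,3) lies in no bag.

A tree decomposition must satisfy three properties: every vertex lies in some bag; for every edge, both endpoints lie together in some bag; and for every vertex, the bags containing it form a connected subtree. Here edge (5,3) lies in no bag, so the decomposition is invalid.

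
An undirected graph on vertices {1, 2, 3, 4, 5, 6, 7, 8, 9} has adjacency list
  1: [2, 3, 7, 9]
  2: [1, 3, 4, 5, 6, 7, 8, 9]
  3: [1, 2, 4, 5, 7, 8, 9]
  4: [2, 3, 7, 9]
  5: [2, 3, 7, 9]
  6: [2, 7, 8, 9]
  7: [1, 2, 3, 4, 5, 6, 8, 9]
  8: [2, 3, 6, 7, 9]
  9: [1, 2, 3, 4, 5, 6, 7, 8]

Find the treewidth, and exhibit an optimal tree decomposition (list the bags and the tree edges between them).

Treewidth 4.
Bags: B1 = {2, 3, 7, 8, 9}  B2 = {2, 3, 5, 7, 9}  B3 = {2, 6, 7, 8, 9}  B4 = {1, 2, 3, 7, 9}  B5 = {2, 3, 4, 7, 9}
Tree: B1–B2, B1–B3, B2–B4, B2–B5

Each bag holds 5 vertices, so the decomposition has width 4, which upper-bounds the treewidth. For the lower bound, the 5 vertices {2, 3, 7, 8, 9} are pairwise adjacent, and any tree decomposition puts a clique entirely inside one bag — forcing width ≥ 4. Hence tw(G) = 4 exactly.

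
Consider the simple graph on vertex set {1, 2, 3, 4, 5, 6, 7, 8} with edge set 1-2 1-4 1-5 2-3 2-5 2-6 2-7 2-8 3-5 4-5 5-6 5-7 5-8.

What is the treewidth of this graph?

A width-2 tree decomposition is:
Bags: B1 = {2, 5, 7}  B2 = {2, 5, 8}  B3 = {1, 2, 5}  B4 = {2, 5, 6}  B5 = {1, 4, 5}  B6 = {2, 3, 5}
Tree: B1–B2, B2–B3, B2–B4, B3–B5, B2–B6
Each bag holds 3 vertices, so the decomposition has width 2, which upper-bounds the treewidth. On the other hand G contains the 3-clique {1, 2, 5}. A clique must lie in a single bag of any decomposition, so no decomposition can have width below 2. Therefore the treewidth is 2.

2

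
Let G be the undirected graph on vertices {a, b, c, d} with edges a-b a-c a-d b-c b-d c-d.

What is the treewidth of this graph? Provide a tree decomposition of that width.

With just one bag of size 4, the width is 4 − 1 = 3, so tw(G) ≤ 3. On the other hand G contains the 4-clique {a, b, c, d}. A clique must lie in a single bag of any decomposition, so no decomposition can have width below 3. Hence tw(G) = 3 exactly.

Treewidth 3.
One optimal decomposition is:
Bags: B1 = {a, b, c, d}
Tree: (single bag)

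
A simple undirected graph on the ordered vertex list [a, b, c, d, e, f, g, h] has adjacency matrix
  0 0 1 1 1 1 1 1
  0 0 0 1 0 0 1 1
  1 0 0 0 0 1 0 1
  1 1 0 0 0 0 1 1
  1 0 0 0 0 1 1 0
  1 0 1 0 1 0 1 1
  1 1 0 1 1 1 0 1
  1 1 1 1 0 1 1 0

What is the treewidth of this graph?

A width-3 tree decomposition is:
Bags: B1 = {a, e, f, g}  B2 = {a, f, g, h}  B3 = {a, d, g, h}  B4 = {b, d, g, h}  B5 = {a, c, f, h}
Tree: B1–B2, B2–B3, B3–B4, B2–B5
The largest bag has 4 vertices, giving width 3; this decomposition certifies tw(G) ≤ 3. Conversely, {a, e, f, g} is a clique of size 4, and the vertices of any clique must share a bag in every tree decomposition; so some bag has ≥ 4 vertices and tw(G) ≥ 3. Combining the bounds, tw(G) = 3.

3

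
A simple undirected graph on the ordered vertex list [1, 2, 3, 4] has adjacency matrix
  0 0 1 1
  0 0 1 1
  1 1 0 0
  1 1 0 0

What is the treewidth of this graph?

2

A width-2 tree decomposition is:
Bags: B1 = {1, 2, 3}  B2 = {1, 2, 4}
Tree: B1–B2
Every bag has size at most 3, so the width is 3 − 1 = 2 and tw(G) ≤ 2. For the lower bound, G contains the cycle 1–3–2–4–1, so G is not a forest; only forests have treewidth ≤ 1, hence tw(G) ≥ 2. Hence tw(G) = 2 exactly.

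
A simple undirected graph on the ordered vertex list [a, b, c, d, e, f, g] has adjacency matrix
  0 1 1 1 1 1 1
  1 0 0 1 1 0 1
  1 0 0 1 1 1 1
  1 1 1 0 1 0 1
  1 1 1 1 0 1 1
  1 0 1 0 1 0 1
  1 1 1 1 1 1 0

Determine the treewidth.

A width-4 tree decomposition is:
Bags: B1 = {a, c, d, e, g}  B2 = {a, b, d, e, g}  B3 = {a, c, e, f, g}
Tree: B1–B2, B1–B3
The largest bag has 5 vertices, giving width 4; this decomposition certifies tw(G) ≤ 4. Conversely, {a, c, d, e, g} is a clique of size 5, and the vertices of any clique must share a bag in every tree decomposition; so some bag has ≥ 5 vertices and tw(G) ≥ 4. The upper and lower bounds meet at 4, so that is the treewidth.

4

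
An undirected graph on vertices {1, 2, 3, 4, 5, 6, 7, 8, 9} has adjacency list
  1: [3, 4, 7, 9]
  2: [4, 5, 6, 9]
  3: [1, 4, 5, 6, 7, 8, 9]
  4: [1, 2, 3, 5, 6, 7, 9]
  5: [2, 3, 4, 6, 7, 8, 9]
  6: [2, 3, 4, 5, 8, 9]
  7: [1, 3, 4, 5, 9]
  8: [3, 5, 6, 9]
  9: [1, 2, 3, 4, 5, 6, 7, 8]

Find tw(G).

4

A width-4 tree decomposition is:
Bags: B1 = {3, 4, 5, 6, 9}  B2 = {3, 5, 6, 8, 9}  B3 = {3, 4, 5, 7, 9}  B4 = {2, 4, 5, 6, 9}  B5 = {1, 3, 4, 7, 9}
Tree: B1–B2, B1–B3, B1–B4, B3–B5
The largest bag has 5 vertices, giving width 4; this decomposition certifies tw(G) ≤ 4. On the other hand G contains the 5-clique {2, 4, 5, 6, 9}. A clique must lie in a single bag of any decomposition, so no decomposition can have width below 4. Therefore the treewidth is 4.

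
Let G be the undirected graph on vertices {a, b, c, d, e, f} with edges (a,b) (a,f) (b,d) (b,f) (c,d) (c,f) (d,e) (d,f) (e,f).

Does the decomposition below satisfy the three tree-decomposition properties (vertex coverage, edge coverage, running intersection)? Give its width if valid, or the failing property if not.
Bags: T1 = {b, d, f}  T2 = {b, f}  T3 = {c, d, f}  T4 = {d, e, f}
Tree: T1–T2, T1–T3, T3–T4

A tree decomposition must satisfy three properties: every vertex lies in some bag; for every edge, both endpoints lie together in some bag; and for every vertex, the bags containing it form a connected subtree. Here vertex a appears in no bag, so the decomposition is invalid.

No — vertex a appears in no bag.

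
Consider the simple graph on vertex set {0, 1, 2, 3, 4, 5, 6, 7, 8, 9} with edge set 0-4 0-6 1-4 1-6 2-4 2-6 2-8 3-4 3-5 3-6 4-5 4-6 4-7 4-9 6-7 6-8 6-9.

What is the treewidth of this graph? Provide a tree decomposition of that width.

The largest bag has 3 vertices, giving width 2; this decomposition certifies tw(G) ≤ 2. On the other hand G contains the 3-clique {2, 6, 8}. A clique must lie in a single bag of any decomposition, so no decomposition can have width below 2. Therefore the treewidth is 2.

Treewidth 2.
One optimal decomposition is:
Bags: B1 = {1, 4, 6}  B2 = {0, 4, 6}  B3 = {4, 6, 9}  B4 = {3, 4, 6}  B5 = {4, 6, 7}  B6 = {3, 4, 5}  B7 = {2, 4, 6}  B8 = {2, 6, 8}
Tree: B1–B2, B1–B3, B3–B4, B3–B5, B4–B6, B4–B7, B7–B8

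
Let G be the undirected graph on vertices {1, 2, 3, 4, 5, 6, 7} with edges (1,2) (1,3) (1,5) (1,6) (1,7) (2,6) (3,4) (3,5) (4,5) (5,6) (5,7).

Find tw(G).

2

A width-2 tree decomposition is:
Bags: B1 = {1, 5, 6}  B2 = {1, 3, 5}  B3 = {1, 2, 6}  B4 = {3, 4, 5}  B5 = {1, 5, 7}
Tree: B1–B2, B1–B3, B2–B4, B1–B5
Every bag has size at most 3, so the width is 3 − 1 = 2 and tw(G) ≤ 2. Conversely, {1, 2, 6} is a clique of size 3, and the vertices of any clique must share a bag in every tree decomposition; so some bag has ≥ 3 vertices and tw(G) ≥ 2. Hence tw(G) = 2 exactly.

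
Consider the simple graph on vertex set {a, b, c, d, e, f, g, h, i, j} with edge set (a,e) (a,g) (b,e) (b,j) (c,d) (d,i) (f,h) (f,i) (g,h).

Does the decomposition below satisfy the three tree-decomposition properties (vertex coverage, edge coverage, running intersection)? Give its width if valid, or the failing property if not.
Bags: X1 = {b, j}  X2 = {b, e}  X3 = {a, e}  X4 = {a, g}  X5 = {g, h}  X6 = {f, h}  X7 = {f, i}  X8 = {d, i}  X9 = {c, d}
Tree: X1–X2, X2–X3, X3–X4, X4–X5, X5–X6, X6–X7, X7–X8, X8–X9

Vertex coverage: the bags together contain {a, b, c, d, e, f, g, h, i, j}, the full vertex set. Edge coverage: each edge of G has both endpoints in at least one bag. Running intersection: for every vertex, the bags containing it form a connected subtree. All three properties hold, so this is a valid tree decomposition of width max|bag| − 1 = 1, and hence tw(G) ≤ 1.

Yes; width 1.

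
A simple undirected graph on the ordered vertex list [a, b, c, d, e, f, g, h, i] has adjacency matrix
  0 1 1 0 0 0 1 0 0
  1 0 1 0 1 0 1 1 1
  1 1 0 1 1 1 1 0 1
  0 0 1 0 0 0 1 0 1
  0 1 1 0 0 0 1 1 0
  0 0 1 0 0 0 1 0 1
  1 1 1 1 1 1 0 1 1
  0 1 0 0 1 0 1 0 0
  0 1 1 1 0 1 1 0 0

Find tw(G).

A width-3 tree decomposition is:
Bags: B1 = {c, d, g, i}  B2 = {b, c, g, i}  B3 = {a, b, c, g}  B4 = {b, c, e, g}  B5 = {c, f, g, i}  B6 = {b, e, g, h}
Tree: B1–B2, B2–B3, B3–B4, B1–B5, B4–B6
The largest bag has 4 vertices, giving width 3; this decomposition certifies tw(G) ≤ 3. For the lower bound, the 4 vertices {b, e, g, h} are pairwise adjacent, and any tree decomposition puts a clique entirely inside one bag — forcing width ≥ 3. The upper and lower bounds meet at 3, so that is the treewidth.

3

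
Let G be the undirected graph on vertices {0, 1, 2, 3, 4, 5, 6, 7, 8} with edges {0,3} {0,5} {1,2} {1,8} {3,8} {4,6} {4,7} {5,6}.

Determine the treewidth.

1

A width-1 tree decomposition is:
Bags: B1 = {4, 7}  B2 = {4, 6}  B3 = {5, 6}  B4 = {0, 5}  B5 = {0, 3}  B6 = {3, 8}  B7 = {1, 8}  B8 = {1, 2}
Tree: B1–B2, B2–B3, B3–B4, B4–B5, B5–B6, B6–B7, B7–B8
Each bag holds 2 vertices, so the decomposition has width 1, which upper-bounds the treewidth. Any graph with an edge has treewidth ≥ 1, and G has the edge 7–4. Therefore the treewidth is 1.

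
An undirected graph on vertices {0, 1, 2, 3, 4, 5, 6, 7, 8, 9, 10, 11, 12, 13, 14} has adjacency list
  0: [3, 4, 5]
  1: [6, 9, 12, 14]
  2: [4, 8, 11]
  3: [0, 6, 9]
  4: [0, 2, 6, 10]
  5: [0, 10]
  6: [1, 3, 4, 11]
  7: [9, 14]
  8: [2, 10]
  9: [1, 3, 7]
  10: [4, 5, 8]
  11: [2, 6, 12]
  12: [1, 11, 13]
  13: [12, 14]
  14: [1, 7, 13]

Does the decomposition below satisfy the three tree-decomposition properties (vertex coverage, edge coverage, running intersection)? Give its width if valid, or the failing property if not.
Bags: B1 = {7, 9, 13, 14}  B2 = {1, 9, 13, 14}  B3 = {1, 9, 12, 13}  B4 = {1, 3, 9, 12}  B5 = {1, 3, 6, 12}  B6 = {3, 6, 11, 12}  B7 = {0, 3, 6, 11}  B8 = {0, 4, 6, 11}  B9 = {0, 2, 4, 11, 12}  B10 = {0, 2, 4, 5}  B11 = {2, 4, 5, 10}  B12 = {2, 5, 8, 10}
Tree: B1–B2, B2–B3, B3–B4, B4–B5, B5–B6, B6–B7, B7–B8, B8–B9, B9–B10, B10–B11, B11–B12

No — bags containing vertex 12 are not connected in the tree.

A tree decomposition must satisfy three properties: every vertex lies in some bag; for every edge, both endpoints lie together in some bag; and for every vertex, the bags containing it form a connected subtree. Here bags containing vertex 12 are not connected in the tree, so the decomposition is invalid.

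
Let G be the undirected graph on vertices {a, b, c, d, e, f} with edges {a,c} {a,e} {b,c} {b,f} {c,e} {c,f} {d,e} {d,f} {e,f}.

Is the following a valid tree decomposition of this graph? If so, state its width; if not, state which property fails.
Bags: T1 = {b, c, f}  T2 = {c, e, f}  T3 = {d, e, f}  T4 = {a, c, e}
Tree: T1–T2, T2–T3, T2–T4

Yes; width 2.

Checking the three conditions: (i) the bags cover all of {a, b, c, d, e, f}; (ii) for each edge, some bag contains both endpoints; (iii) the bags containing any fixed vertex form a subtree. All hold, so the decomposition is valid with width 3 − 1 = 2.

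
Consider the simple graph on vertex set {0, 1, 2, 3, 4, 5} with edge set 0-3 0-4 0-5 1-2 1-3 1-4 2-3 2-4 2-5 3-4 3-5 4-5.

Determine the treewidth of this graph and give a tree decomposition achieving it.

Treewidth 3.
Bags: B1 = {0, 3, 4, 5}  B2 = {2, 3, 4, 5}  B3 = {1, 2, 3, 4}
Tree: B1–B2, B2–B3

The largest bag has 4 vertices, giving width 3; this decomposition certifies tw(G) ≤ 3. On the other hand G contains the 4-clique {0, 3, 4, 5}. A clique must lie in a single bag of any decomposition, so no decomposition can have width below 3. The upper and lower bounds meet at 3, so that is the treewidth.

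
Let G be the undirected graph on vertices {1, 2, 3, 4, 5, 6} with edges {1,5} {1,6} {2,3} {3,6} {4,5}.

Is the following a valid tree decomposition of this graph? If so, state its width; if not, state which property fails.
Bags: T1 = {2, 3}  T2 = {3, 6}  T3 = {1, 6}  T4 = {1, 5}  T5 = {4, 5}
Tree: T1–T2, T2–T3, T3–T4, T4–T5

Yes; width 1.

Every vertex of G appears in some bag (union = {1, 2, 3, 4, 5, 6}); every edge is covered by a bag; and for each vertex v the set of bags containing v is connected in the bag tree. The decomposition is therefore valid. The largest bag has 2 vertices, so the width is 1.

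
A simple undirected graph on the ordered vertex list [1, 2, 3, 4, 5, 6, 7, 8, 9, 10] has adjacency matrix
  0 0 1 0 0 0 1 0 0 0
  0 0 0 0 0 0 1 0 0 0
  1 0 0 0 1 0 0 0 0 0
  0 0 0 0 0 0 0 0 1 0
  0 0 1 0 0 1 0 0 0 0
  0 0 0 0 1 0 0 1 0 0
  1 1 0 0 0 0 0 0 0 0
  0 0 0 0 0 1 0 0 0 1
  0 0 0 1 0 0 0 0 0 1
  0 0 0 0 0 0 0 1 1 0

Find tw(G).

1

A width-1 tree decomposition is:
Bags: B1 = {2, 7}  B2 = {1, 7}  B3 = {1, 3}  B4 = {3, 5}  B5 = {5, 6}  B6 = {6, 8}  B7 = {8, 10}  B8 = {9, 10}  B9 = {4, 9}
Tree: B1–B2, B2–B3, B3–B4, B4–B5, B5–B6, B6–B7, B7–B8, B8–B9
Every bag has size at most 2, so the width is 2 − 1 = 1 and tw(G) ≤ 1. G has an edge, so its treewidth is at least 1. Therefore the treewidth is 1.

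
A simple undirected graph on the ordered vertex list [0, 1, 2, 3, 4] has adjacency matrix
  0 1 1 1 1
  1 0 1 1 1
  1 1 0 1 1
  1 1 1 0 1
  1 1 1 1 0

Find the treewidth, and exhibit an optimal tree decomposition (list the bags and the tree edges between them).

A single bag containing all 5 vertices is trivially a valid decomposition of width 4. For the lower bound, the 5 vertices {0, 1, 2, 3, 4} are pairwise adjacent, and any tree decomposition puts a clique entirely inside one bag — forcing width ≥ 4. Therefore the treewidth is 4.

Treewidth 4.
Bags: B1 = {0, 1, 2, 3, 4}
Tree: (single bag)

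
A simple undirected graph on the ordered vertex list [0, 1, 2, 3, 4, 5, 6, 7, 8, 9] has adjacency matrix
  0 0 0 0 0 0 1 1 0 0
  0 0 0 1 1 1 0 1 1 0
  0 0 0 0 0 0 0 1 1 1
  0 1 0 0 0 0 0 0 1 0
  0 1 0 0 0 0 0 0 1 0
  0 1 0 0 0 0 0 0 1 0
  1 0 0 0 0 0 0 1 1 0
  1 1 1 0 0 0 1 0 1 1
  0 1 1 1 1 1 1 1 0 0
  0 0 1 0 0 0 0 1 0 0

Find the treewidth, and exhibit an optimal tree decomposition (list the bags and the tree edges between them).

Treewidth 2.
Bags: B1 = {2, 7, 8}  B2 = {1, 7, 8}  B3 = {6, 7, 8}  B4 = {0, 6, 7}  B5 = {2, 7, 9}  B6 = {1, 3, 8}  B7 = {1, 5, 8}  B8 = {1, 4, 8}
Tree: B1–B2, B2–B3, B3–B4, B1–B5, B2–B6, B2–B7, B6–B8

Every bag has size at most 3, so the width is 3 − 1 = 2 and tw(G) ≤ 2. On the other hand G contains the 3-clique {0, 6, 7}. A clique must lie in a single bag of any decomposition, so no decomposition can have width below 2. Hence tw(G) = 2 exactly.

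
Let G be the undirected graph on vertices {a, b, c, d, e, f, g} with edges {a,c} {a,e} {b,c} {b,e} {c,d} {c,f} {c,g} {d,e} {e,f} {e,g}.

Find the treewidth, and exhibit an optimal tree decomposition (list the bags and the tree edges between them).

The largest bag has 3 vertices, giving width 2; this decomposition certifies tw(G) ≤ 2. The edges c–d–e–g–c form a cycle, so G is not a tree and its treewidth is at least 2. Hence tw(G) = 2 exactly.

Treewidth 2.
One such decomposition:
Bags: B1 = {c, d, e}  B2 = {c, e, g}  B3 = {a, c, e}  B4 = {c, e, f}  B5 = {b, c, e}
Tree: B1–B2, B2–B3, B3–B4, B4–B5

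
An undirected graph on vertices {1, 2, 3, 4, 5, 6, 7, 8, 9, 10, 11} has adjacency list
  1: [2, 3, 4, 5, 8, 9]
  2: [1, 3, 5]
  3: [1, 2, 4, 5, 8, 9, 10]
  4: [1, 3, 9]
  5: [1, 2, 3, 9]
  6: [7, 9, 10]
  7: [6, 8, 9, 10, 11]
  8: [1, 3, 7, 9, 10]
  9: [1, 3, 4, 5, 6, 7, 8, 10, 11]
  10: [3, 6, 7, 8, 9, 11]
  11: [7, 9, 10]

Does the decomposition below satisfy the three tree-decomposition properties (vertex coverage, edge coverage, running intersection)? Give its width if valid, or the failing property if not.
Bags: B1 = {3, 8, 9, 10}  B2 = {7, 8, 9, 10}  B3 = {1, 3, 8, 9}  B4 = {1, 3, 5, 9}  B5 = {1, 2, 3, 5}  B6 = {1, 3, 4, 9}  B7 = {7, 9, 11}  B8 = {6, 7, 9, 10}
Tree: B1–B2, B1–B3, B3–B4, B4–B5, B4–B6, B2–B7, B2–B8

No — edge (10,11) lies in no bag.

A tree decomposition must satisfy three properties: every vertex lies in some bag; for every edge, both endpoints lie together in some bag; and for every vertex, the bags containing it form a connected subtree. Here edge (10,11) lies in no bag, so the decomposition is invalid.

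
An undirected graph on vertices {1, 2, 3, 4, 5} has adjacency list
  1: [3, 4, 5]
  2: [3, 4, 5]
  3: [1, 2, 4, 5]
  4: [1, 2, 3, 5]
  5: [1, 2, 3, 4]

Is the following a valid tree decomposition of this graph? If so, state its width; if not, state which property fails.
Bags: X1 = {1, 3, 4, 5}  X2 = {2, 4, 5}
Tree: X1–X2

A tree decomposition must satisfy three properties: every vertex lies in some bag; for every edge, both endpoints lie together in some bag; and for every vertex, the bags containing it form a connected subtree. Here edge (3,2) lies in no bag, so the decomposition is invalid.

No — edge (3,2) lies in no bag.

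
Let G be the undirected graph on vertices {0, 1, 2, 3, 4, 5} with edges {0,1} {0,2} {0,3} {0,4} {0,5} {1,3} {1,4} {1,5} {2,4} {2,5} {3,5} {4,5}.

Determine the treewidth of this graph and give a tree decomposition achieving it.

Every bag has size at most 4, so the width is 4 − 1 = 3 and tw(G) ≤ 3. Conversely, {0, 1, 3, 5} is a clique of size 4, and the vertices of any clique must share a bag in every tree decomposition; so some bag has ≥ 4 vertices and tw(G) ≥ 3. The upper and lower bounds meet at 3, so that is the treewidth.

Treewidth 3.
Bags: B1 = {0, 1, 4, 5}  B2 = {0, 1, 3, 5}  B3 = {0, 2, 4, 5}
Tree: B1–B2, B1–B3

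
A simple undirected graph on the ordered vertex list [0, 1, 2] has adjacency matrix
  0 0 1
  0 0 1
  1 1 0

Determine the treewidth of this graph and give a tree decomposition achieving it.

Treewidth 1.
One optimal decomposition is:
Bags: B1 = {1, 2}  B2 = {0, 2}
Tree: B1–B2

The largest bag has 2 vertices, giving width 1; this decomposition certifies tw(G) ≤ 1. Since G has at least one edge (e.g. 2–1), it is not an edgeless graph, so tw(G) ≥ 1. Therefore the treewidth is 1.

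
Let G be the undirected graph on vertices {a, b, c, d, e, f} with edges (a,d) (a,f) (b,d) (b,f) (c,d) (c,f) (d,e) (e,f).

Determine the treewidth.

2

A width-2 tree decomposition is:
Bags: B1 = {d, e, f}  B2 = {b, d, f}  B3 = {a, d, f}  B4 = {c, d, f}
Tree: B1–B2, B2–B3, B3–B4
Each bag holds 3 vertices, so the decomposition has width 2, which upper-bounds the treewidth. The edges e–f–b–d–e form a cycle, so G is not a tree and its treewidth is at least 2. Combining the bounds, tw(G) = 2.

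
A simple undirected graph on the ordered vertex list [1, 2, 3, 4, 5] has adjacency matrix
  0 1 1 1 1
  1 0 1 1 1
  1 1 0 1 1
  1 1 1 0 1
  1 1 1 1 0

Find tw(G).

A width-4 tree decomposition is:
Bags: B1 = {1, 2, 3, 4, 5}
Tree: (single bag)
With just one bag of size 5, the width is 5 − 1 = 4, so tw(G) ≤ 4. For the lower bound, the 5 vertices {1, 2, 3, 4, 5} are pairwise adjacent, and any tree decomposition puts a clique entirely inside one bag — forcing width ≥ 4. Therefore the treewidth is 4.

4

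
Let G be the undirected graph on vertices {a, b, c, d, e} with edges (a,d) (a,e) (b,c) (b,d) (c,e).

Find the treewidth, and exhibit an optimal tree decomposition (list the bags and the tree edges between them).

Every bag has size at most 3, so the width is 3 − 1 = 2 and tw(G) ≤ 2. Since e–c–b–d–a–e is a cycle in G, G is not acyclic. Forests are exactly the graphs of treewidth ≤ 1, so tw(G) ≥ 2. Hence tw(G) = 2 exactly.

Treewidth 2.
One such decomposition:
Bags: B1 = {b, c, e}  B2 = {b, d, e}  B3 = {a, d, e}
Tree: B1–B2, B2–B3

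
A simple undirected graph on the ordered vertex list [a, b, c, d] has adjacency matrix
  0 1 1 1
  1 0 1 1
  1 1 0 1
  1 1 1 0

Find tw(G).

A width-3 tree decomposition is:
Bags: B1 = {a, b, c, d}
Tree: (single bag)
With just one bag of size 4, the width is 4 − 1 = 3, so tw(G) ≤ 3. For the lower bound, the 4 vertices {a, b, c, d} are pairwise adjacent, and any tree decomposition puts a clique entirely inside one bag — forcing width ≥ 3. The upper and lower bounds meet at 3, so that is the treewidth.

3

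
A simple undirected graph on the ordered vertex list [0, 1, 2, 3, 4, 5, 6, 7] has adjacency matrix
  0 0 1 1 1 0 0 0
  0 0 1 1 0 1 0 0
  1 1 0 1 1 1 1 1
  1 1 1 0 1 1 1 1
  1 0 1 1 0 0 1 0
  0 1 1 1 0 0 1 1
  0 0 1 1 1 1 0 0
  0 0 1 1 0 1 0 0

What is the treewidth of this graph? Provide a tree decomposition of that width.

Every bag has size at most 4, so the width is 4 − 1 = 3 and tw(G) ≤ 3. Conversely, {0, 2, 3, 4} is a clique of size 4, and the vertices of any clique must share a bag in every tree decomposition; so some bag has ≥ 4 vertices and tw(G) ≥ 3. Therefore the treewidth is 3.

Treewidth 3.
One such decomposition:
Bags: B1 = {2, 3, 4, 6}  B2 = {2, 3, 5, 6}  B3 = {1, 2, 3, 5}  B4 = {2, 3, 5, 7}  B5 = {0, 2, 3, 4}
Tree: B1–B2, B2–B3, B2–B4, B1–B5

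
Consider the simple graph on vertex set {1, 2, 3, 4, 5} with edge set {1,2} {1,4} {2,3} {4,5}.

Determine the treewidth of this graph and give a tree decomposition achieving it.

Every bag has size at most 2, so the width is 2 − 1 = 1 and tw(G) ≤ 1. Since G has at least one edge (e.g. 5–4), it is not an edgeless graph, so tw(G) ≥ 1. The upper and lower bounds meet at 1, so that is the treewidth.

Treewidth 1.
One optimal decomposition is:
Bags: B1 = {4, 5}  B2 = {1, 4}  B3 = {1, 2}  B4 = {2, 3}
Tree: B1–B2, B2–B3, B3–B4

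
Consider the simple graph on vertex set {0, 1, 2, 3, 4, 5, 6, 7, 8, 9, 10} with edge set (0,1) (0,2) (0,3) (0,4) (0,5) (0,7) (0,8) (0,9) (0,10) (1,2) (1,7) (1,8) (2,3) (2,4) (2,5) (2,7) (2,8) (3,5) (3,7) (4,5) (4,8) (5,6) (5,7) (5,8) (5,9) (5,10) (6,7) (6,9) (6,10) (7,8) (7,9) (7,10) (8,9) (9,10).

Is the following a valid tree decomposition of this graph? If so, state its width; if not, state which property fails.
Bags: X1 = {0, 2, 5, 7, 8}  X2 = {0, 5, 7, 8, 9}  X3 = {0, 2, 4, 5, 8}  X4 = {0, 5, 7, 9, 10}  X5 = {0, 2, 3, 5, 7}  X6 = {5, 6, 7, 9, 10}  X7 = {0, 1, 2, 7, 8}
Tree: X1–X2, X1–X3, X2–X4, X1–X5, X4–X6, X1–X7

Every vertex of G appears in some bag (union = {0, 1, 2, 3, 4, 5, 6, 7, 8, 9, 10}); every edge is covered by a bag; and for each vertex v the set of bags containing v is connected in the bag tree. The decomposition is therefore valid. The largest bag has 5 vertices, so the width is 4.

Yes; width 4.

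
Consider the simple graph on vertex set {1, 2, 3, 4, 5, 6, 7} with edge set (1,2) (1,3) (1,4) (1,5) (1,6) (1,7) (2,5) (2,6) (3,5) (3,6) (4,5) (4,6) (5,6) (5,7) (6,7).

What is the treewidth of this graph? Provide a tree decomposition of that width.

Each bag holds 4 vertices, so the decomposition has width 3, which upper-bounds the treewidth. For the lower bound, the 4 vertices {1, 2, 5, 6} are pairwise adjacent, and any tree decomposition puts a clique entirely inside one bag — forcing width ≥ 3. Combining the bounds, tw(G) = 3.

Treewidth 3.
One such decomposition:
Bags: B1 = {1, 2, 5, 6}  B2 = {1, 5, 6, 7}  B3 = {1, 4, 5, 6}  B4 = {1, 3, 5, 6}
Tree: B1–B2, B2–B3, B3–B4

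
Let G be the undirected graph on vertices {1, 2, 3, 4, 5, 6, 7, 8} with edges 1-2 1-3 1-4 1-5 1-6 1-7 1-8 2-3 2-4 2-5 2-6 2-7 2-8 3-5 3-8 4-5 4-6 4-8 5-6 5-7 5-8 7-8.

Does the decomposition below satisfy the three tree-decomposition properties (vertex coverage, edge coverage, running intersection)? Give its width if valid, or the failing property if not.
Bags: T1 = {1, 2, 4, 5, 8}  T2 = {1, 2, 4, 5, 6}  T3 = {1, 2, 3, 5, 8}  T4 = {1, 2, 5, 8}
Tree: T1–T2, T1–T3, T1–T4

No — vertex 7 appears in no bag.

A tree decomposition must satisfy three properties: every vertex lies in some bag; for every edge, both endpoints lie together in some bag; and for every vertex, the bags containing it form a connected subtree. Here vertex 7 appears in no bag, so the decomposition is invalid.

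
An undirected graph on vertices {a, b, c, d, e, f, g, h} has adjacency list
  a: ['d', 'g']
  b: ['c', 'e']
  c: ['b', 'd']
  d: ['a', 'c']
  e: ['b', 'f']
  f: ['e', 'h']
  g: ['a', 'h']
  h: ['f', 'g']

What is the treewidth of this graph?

A width-2 tree decomposition is:
Bags: B1 = {a, d, g}  B2 = {c, d, g}  B3 = {b, c, g}  B4 = {b, e, g}  B5 = {e, f, g}  B6 = {f, g, h}
Tree: B1–B2, B2–B3, B3–B4, B4–B5, B5–B6
The largest bag has 3 vertices, giving width 2; this decomposition certifies tw(G) ≤ 2. Since g–a–d–c–b–e–f–h–g is a cycle in G, G is not acyclic. Forests are exactly the graphs of treewidth ≤ 1, so tw(G) ≥ 2. Therefore the treewidth is 2.

2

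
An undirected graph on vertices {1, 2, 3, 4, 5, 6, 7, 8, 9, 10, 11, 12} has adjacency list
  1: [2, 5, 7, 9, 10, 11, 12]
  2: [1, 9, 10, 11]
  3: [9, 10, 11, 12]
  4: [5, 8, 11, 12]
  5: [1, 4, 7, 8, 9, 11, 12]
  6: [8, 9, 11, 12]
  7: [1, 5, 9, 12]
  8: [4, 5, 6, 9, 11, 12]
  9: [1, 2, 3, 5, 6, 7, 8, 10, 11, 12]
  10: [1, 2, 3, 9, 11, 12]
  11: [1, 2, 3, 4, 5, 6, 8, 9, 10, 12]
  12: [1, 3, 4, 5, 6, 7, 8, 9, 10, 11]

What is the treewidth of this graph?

A width-4 tree decomposition is:
Bags: B1 = {5, 8, 9, 11, 12}  B2 = {1, 5, 9, 11, 12}  B3 = {4, 5, 8, 11, 12}  B4 = {1, 9, 10, 11, 12}  B5 = {1, 5, 7, 9, 12}  B6 = {6, 8, 9, 11, 12}  B7 = {1, 2, 9, 10, 11}  B8 = {3, 9, 10, 11, 12}
Tree: B1–B2, B1–B3, B2–B4, B2–B5, B1–B6, B4–B7, B4–B8
Each bag holds 5 vertices, so the decomposition has width 4, which upper-bounds the treewidth. On the other hand G contains the 5-clique {1, 2, 9, 10, 11}. A clique must lie in a single bag of any decomposition, so no decomposition can have width below 4. Combining the bounds, tw(G) = 4.

4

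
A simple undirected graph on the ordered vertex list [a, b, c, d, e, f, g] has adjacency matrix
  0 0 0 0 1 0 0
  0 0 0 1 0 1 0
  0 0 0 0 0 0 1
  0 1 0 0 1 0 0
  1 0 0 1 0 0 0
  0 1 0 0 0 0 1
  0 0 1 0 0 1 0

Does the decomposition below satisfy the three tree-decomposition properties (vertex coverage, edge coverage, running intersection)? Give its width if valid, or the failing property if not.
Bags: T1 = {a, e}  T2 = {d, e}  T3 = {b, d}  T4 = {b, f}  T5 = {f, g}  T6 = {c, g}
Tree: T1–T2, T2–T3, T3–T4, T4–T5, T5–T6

Vertex coverage: the bags together contain {a, b, c, d, e, f, g}, the full vertex set. Edge coverage: each edge of G has both endpoints in at least one bag. Running intersection: for every vertex, the bags containing it form a connected subtree. All three properties hold, so this is a valid tree decomposition of width max|bag| − 1 = 1, and hence tw(G) ≤ 1.

Yes; width 1.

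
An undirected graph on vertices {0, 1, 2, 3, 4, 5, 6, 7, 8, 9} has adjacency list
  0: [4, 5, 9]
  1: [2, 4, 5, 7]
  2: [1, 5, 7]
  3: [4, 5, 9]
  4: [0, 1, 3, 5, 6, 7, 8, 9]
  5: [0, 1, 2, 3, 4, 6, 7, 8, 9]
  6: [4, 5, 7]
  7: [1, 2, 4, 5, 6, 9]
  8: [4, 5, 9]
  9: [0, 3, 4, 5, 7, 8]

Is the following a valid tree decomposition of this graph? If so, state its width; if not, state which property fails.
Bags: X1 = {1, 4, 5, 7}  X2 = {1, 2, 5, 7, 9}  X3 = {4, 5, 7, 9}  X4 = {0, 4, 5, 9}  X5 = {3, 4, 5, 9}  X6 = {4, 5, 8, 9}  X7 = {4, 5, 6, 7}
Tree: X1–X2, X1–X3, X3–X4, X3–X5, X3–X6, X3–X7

A tree decomposition must satisfy three properties: every vertex lies in some bag; for every edge, both endpoints lie together in some bag; and for every vertex, the bags containing it form a connected subtree. Here bags containing vertex 9 are not connected in the tree, so the decomposition is invalid.

No — bags containing vertex 9 are not connected in the tree.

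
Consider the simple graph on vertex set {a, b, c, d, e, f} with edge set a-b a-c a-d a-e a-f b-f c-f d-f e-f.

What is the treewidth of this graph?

2

A width-2 tree decomposition is:
Bags: B1 = {a, d, f}  B2 = {a, c, f}  B3 = {a, b, f}  B4 = {a, e, f}
Tree: B1–B2, B1–B3, B3–B4
The largest bag has 3 vertices, giving width 2; this decomposition certifies tw(G) ≤ 2. On the other hand G contains the 3-clique {a, d, f}. A clique must lie in a single bag of any decomposition, so no decomposition can have width below 2. Hence tw(G) = 2 exactly.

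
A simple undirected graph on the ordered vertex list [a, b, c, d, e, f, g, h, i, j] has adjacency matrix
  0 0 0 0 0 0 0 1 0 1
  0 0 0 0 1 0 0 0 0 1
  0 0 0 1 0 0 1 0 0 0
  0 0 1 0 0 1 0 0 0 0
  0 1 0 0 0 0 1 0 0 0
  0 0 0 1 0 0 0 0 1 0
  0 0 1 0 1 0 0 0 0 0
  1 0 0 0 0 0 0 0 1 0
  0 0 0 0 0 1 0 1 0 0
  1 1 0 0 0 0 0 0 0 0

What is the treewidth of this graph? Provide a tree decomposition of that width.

Treewidth 2.
One such decomposition:
Bags: B1 = {a, b, j}  B2 = {a, b, e}  B3 = {a, e, g}  B4 = {a, c, g}  B5 = {a, c, d}  B6 = {a, d, f}  B7 = {a, f, i}  B8 = {a, h, i}
Tree: B1–B2, B2–B3, B3–B4, B4–B5, B5–B6, B6–B7, B7–B8

Every bag has size at most 3, so the width is 3 − 1 = 2 and tw(G) ≤ 2. For the lower bound, G contains the cycle a–j–b–e–g–c–d–f–i–h–a, so G is not a forest; only forests have treewidth ≤ 1, hence tw(G) ≥ 2. Combining the bounds, tw(G) = 2.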